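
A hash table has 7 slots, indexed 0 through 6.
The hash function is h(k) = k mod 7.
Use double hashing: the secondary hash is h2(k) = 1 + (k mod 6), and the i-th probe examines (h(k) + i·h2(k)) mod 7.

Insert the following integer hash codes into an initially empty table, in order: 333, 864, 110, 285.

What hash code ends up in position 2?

333 hashes to 4; slot 4 is free → place at 4.
864 hashes to 3; slot 3 is free → place at 3.
110 hashes to 5; slot 5 is free → place at 5.
285 hashes to 5, h2=4; 5 taken → place at 2.
Table: [-, -, 285, 864, 333, 110, -]

285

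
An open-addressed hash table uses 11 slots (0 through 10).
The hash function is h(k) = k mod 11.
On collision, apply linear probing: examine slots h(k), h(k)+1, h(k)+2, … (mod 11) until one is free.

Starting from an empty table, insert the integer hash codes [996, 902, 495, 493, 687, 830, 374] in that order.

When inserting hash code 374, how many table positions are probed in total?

3

996: h=6 => slot 6
902: h=0 => slot 0
495: h=0, probe 0,1 => slot 1
493: h=9 => slot 9
687: h=5 => slot 5
830: h=5, probe 5,6,7 => slot 7
374: h=0, probe 0,1,2 => slot 2
Table: [902, 495, 374, —, —, 687, 996, 830, —, 493, —]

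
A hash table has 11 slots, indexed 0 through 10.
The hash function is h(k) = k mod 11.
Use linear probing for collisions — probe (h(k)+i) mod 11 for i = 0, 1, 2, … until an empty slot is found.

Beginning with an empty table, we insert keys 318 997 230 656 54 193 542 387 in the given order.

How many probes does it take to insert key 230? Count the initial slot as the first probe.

2

318 hashes to 10; slot 10 is free -> place at 10.
997 hashes to 7; slot 7 is free -> place at 7.
230 hashes to 10; 10 taken -> place at 0.
656 hashes to 7; 7 taken -> place at 8.
54 hashes to 10; 10,0 taken -> place at 1.
193 hashes to 6; slot 6 is free -> place at 6.
542 hashes to 3; slot 3 is free -> place at 3.
387 hashes to 2; slot 2 is free -> place at 2.
Table: [230, 54, 387, 542, -, -, 193, 997, 656, -, 318]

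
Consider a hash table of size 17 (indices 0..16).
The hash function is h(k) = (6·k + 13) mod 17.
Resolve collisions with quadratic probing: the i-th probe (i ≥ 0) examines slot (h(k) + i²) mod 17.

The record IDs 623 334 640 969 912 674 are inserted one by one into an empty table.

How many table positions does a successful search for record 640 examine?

3

Insert 623: h=11, slot 11 empty -> index 11.
Insert 334: h=11, slot 11 occupied -> index 12.
Insert 640: h=11, slots 11,12 occupied -> index 15.
Insert 969: h=13, slot 13 empty -> index 13.
Insert 912: h=11, slots 11,12,15 occupied -> index 3.
Insert 674: h=11, slots 11,12,15,3 occupied -> index 10.
Table: [_, _, _, 912, _, _, _, _, _, _, 674, 623, 334, 969, _, 640, _]
Lookup 640: h=11, probe 11,12,15 → found at 15.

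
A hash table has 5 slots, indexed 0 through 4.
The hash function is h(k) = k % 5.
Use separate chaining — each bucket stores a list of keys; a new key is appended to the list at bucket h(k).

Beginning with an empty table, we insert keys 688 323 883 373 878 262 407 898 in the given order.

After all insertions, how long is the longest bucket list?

Insert 688: h=3, bucket 3 empty → new chain.
Insert 323: h=3, bucket 3 nonempty → append to chain.
Insert 883: h=3, bucket 3 nonempty → append to chain.
Insert 373: h=3, bucket 3 nonempty → append to chain.
Insert 878: h=3, bucket 3 nonempty → append to chain.
Insert 262: h=2, bucket 2 empty → new chain.
Insert 407: h=2, bucket 2 nonempty → append to chain.
Insert 898: h=3, bucket 3 nonempty → append to chain.
Final buckets:
0: _
1: _
2: 262 -> 407
3: 688 -> 323 -> 883 -> 373 -> 878 -> 898
4: _

6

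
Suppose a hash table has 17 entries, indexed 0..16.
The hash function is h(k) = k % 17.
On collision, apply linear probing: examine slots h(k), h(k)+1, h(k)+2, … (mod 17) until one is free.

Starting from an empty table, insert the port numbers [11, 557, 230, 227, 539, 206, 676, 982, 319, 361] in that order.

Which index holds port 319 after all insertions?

11 hashes to 11; slot 11 is free -> place at 11.
557 hashes to 13; slot 13 is free -> place at 13.
230 hashes to 9; slot 9 is free -> place at 9.
227 hashes to 6; slot 6 is free -> place at 6.
539 hashes to 12; slot 12 is free -> place at 12.
206 hashes to 2; slot 2 is free -> place at 2.
676 hashes to 13; 13 taken -> place at 14.
982 hashes to 13; 13,14 taken -> place at 15.
319 hashes to 13; 13,14,15 taken -> place at 16.
361 hashes to 4; slot 4 is free -> place at 4.
Table: [_, _, 206, _, 361, _, 227, _, _, 230, _, 11, 539, 557, 676, 982, 319]

16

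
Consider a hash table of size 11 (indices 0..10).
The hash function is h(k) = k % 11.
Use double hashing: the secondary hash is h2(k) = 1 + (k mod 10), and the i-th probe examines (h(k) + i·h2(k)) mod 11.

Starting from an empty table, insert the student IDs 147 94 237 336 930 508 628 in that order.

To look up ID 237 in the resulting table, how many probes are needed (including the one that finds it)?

2

147 hashes to 4; slot 4 is free -> place at 4.
94 hashes to 6; slot 6 is free -> place at 6.
237 hashes to 6, h2=8; 6 taken -> place at 3.
336 hashes to 6, h2=7; 6 taken -> place at 2.
930 hashes to 6, h2=1; 6 taken -> place at 7.
508 hashes to 2, h2=9; 2 taken -> place at 0.
628 hashes to 1; slot 1 is free -> place at 1.
Table: [508, 628, 336, 237, 147, ∅, 94, 930, ∅, ∅, ∅]
Lookup 237: h=6, h2=8, probe 6,3 → found at 3.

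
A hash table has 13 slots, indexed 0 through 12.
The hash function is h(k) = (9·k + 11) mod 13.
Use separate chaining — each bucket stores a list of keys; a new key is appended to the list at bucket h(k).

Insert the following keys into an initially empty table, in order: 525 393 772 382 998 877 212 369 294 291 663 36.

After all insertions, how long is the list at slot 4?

Insert 525: h=4, bucket 4 empty -> new chain.
Insert 393: h=12, bucket 12 empty -> new chain.
Insert 772: h=4, bucket 4 nonempty -> append to chain.
Insert 382: h=4, bucket 4 nonempty -> append to chain.
Insert 998: h=10, bucket 10 empty -> new chain.
Insert 877: h=0, bucket 0 empty -> new chain.
Insert 212: h=8, bucket 8 empty -> new chain.
Insert 369: h=4, bucket 4 nonempty -> append to chain.
Insert 294: h=5, bucket 5 empty -> new chain.
Insert 291: h=4, bucket 4 nonempty -> append to chain.
Insert 663: h=11, bucket 11 empty -> new chain.
Insert 36: h=10, bucket 10 nonempty -> append to chain.
Final buckets:
0: 877
1: _
2: _
3: _
4: 525 -> 772 -> 382 -> 369 -> 291
5: 294
6: _
7: _
8: 212
9: _
10: 998 -> 36
11: 663
12: 393

5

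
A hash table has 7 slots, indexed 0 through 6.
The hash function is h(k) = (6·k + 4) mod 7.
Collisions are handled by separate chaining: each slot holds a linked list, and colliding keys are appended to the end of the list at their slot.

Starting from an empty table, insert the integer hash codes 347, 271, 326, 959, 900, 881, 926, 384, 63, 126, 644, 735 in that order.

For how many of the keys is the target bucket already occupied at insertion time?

7

Insert 347: h=0, bucket 0 empty -> new chain.
Insert 271: h=6, bucket 6 empty -> new chain.
Insert 326: h=0, bucket 0 nonempty -> append to chain.
Insert 959: h=4, bucket 4 empty -> new chain.
Insert 900: h=0, bucket 0 nonempty -> append to chain.
Insert 881: h=5, bucket 5 empty -> new chain.
Insert 926: h=2, bucket 2 empty -> new chain.
Insert 384: h=5, bucket 5 nonempty -> append to chain.
Insert 63: h=4, bucket 4 nonempty -> append to chain.
Insert 126: h=4, bucket 4 nonempty -> append to chain.
Insert 644: h=4, bucket 4 nonempty -> append to chain.
Insert 735: h=4, bucket 4 nonempty -> append to chain.
Final buckets:
0: 347 -> 326 -> 900
1: _
2: 926
3: _
4: 959 -> 63 -> 126 -> 644 -> 735
5: 881 -> 384
6: 271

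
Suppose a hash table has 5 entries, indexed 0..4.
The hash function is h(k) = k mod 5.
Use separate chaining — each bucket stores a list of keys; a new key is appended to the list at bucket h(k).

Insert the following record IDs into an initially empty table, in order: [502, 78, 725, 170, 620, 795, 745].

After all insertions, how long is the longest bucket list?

5

Insert 502: h=2, bucket 2 empty -> new chain.
Insert 78: h=3, bucket 3 empty -> new chain.
Insert 725: h=0, bucket 0 empty -> new chain.
Insert 170: h=0, bucket 0 nonempty -> append to chain.
Insert 620: h=0, bucket 0 nonempty -> append to chain.
Insert 795: h=0, bucket 0 nonempty -> append to chain.
Insert 745: h=0, bucket 0 nonempty -> append to chain.
Final buckets:
0: 725 -> 170 -> 620 -> 795 -> 745
1: .
2: 502
3: 78
4: .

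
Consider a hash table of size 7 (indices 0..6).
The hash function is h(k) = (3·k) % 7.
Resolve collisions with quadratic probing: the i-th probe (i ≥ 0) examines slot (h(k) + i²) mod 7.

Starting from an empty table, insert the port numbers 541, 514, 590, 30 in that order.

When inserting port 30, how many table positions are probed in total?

541 hashes to 6; slot 6 is free => place at 6.
514 hashes to 2; slot 2 is free => place at 2.
590 hashes to 6; 6 taken => place at 0.
30 hashes to 6; 6,0 taken => place at 3.
Table: [590, _, 514, 30, _, _, 541]

3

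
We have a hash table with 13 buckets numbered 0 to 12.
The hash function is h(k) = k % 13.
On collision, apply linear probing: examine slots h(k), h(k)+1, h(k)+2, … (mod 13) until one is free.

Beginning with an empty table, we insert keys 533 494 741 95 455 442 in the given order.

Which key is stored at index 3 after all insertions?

533: h=0 → slot 0
494: h=0, probe 0,1 → slot 1
741: h=0, probe 0,1,2 → slot 2
95: h=4 → slot 4
455: h=0, probe 0,1,2,3 → slot 3
442: h=0, probe 0,1,2,3,4,5 → slot 5
Table: [533, 494, 741, 455, 95, 442, _, _, _, _, _, _, _]

455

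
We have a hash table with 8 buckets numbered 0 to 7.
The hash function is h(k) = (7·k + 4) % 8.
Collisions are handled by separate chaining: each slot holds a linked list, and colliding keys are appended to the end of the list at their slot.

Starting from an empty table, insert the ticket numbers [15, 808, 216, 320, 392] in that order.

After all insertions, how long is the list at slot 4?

4

Insert 15: h=5, bucket 5 empty -> new chain.
Insert 808: h=4, bucket 4 empty -> new chain.
Insert 216: h=4, bucket 4 nonempty -> append to chain.
Insert 320: h=4, bucket 4 nonempty -> append to chain.
Insert 392: h=4, bucket 4 nonempty -> append to chain.
Final buckets:
0: ∅
1: ∅
2: ∅
3: ∅
4: 808 -> 216 -> 320 -> 392
5: 15
6: ∅
7: ∅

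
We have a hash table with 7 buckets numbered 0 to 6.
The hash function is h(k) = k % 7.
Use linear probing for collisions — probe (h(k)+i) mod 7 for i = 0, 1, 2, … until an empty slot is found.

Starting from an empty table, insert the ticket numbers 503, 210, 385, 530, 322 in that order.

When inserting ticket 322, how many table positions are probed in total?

3

503 hashes to 6; slot 6 is free → place at 6.
210 hashes to 0; slot 0 is free → place at 0.
385 hashes to 0; 0 taken → place at 1.
530 hashes to 5; slot 5 is free → place at 5.
322 hashes to 0; 0,1 taken → place at 2.
Table: [210, 385, 322, -, -, 530, 503]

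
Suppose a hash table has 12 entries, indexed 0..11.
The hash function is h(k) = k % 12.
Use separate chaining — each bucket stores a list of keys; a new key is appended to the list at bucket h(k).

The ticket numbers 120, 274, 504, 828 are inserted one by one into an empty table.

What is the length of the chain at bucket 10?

1

120 -> bucket 0
274 -> bucket 10
504 -> bucket 0 (collision)
828 -> bucket 0 (collision)
Final buckets:
0: 120 -> 504 -> 828
1: ∅
2: ∅
3: ∅
4: ∅
5: ∅
6: ∅
7: ∅
8: ∅
9: ∅
10: 274
11: ∅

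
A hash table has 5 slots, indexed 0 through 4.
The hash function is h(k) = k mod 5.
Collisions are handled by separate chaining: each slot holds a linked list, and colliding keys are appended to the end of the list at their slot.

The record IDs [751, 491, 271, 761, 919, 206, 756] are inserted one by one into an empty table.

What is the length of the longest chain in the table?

751 → bucket 1
491 → bucket 1 (collision)
271 → bucket 1 (collision)
761 → bucket 1 (collision)
919 → bucket 4
206 → bucket 1 (collision)
756 → bucket 1 (collision)
Final buckets:
0: ∅
1: 751 -> 491 -> 271 -> 761 -> 206 -> 756
2: ∅
3: ∅
4: 919

6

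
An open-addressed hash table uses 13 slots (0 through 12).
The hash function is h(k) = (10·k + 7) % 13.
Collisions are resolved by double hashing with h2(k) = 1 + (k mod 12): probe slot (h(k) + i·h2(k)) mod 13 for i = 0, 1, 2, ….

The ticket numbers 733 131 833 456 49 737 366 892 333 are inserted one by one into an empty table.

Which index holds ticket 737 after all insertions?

12

733: h=5 → slot 5
131: h=4 → slot 4
833: h=4, h2=6, probe 4,10 → slot 10
456: h=4, h2=1, probe 4,5,6 → slot 6
49: h=3 → slot 3
737: h=6, h2=6, probe 6,12 → slot 12
366: h=1 → slot 1
892: h=9 → slot 9
333: h=9, h2=10, probe 9,6,3,0 → slot 0
Table: [333, 366, ., 49, 131, 733, 456, ., ., 892, 833, ., 737]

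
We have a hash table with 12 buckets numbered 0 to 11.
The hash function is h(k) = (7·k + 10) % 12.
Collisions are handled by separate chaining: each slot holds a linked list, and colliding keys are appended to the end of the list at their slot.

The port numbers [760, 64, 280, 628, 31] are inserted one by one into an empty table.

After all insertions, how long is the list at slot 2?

4

760 → bucket 2
64 → bucket 2 (collision)
280 → bucket 2 (collision)
628 → bucket 2 (collision)
31 → bucket 11
Final buckets:
0: —
1: —
2: 760 -> 64 -> 280 -> 628
3: —
4: —
5: —
6: —
7: —
8: —
9: —
10: —
11: 31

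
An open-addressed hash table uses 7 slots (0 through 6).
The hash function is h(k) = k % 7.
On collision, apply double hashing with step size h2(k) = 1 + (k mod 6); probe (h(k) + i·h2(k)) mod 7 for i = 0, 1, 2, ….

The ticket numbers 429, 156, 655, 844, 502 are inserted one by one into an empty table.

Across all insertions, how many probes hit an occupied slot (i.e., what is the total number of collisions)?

3

Insert 429: h=2, slot 2 empty → index 2.
Insert 156: h=2, h2=1, slot 2 occupied → index 3.
Insert 655: h=4, slot 4 empty → index 4.
Insert 844: h=4, h2=5, slots 4,2 occupied → index 0.
Insert 502: h=5, slot 5 empty → index 5.
Table: [844, ., 429, 156, 655, 502, .]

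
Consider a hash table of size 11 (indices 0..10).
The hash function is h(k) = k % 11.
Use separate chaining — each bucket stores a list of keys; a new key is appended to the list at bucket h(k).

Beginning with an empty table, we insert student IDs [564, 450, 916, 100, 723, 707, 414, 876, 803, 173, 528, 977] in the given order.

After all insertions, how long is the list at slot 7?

Insert 564: h=3, bucket 3 empty → new chain.
Insert 450: h=10, bucket 10 empty → new chain.
Insert 916: h=3, bucket 3 nonempty → append to chain.
Insert 100: h=1, bucket 1 empty → new chain.
Insert 723: h=8, bucket 8 empty → new chain.
Insert 707: h=3, bucket 3 nonempty → append to chain.
Insert 414: h=7, bucket 7 empty → new chain.
Insert 876: h=7, bucket 7 nonempty → append to chain.
Insert 803: h=0, bucket 0 empty → new chain.
Insert 173: h=8, bucket 8 nonempty → append to chain.
Insert 528: h=0, bucket 0 nonempty → append to chain.
Insert 977: h=9, bucket 9 empty → new chain.
Final buckets:
0: 803 -> 528
1: 100
2: .
3: 564 -> 916 -> 707
4: .
5: .
6: .
7: 414 -> 876
8: 723 -> 173
9: 977
10: 450

2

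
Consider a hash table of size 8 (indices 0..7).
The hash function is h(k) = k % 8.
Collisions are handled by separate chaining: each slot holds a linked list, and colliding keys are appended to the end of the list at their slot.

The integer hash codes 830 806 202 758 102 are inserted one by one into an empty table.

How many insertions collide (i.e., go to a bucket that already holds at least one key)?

3

Insert 830: h=6, bucket 6 empty → new chain.
Insert 806: h=6, bucket 6 nonempty → append to chain.
Insert 202: h=2, bucket 2 empty → new chain.
Insert 758: h=6, bucket 6 nonempty → append to chain.
Insert 102: h=6, bucket 6 nonempty → append to chain.
Final buckets:
0: .
1: .
2: 202
3: .
4: .
5: .
6: 830 -> 806 -> 758 -> 102
7: .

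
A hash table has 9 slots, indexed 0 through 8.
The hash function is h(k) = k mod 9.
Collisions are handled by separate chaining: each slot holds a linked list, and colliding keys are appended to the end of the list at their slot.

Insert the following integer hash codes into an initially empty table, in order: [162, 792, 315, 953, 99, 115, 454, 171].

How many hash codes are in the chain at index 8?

1

Insert 162: h=0, bucket 0 empty → new chain.
Insert 792: h=0, bucket 0 nonempty → append to chain.
Insert 315: h=0, bucket 0 nonempty → append to chain.
Insert 953: h=8, bucket 8 empty → new chain.
Insert 99: h=0, bucket 0 nonempty → append to chain.
Insert 115: h=7, bucket 7 empty → new chain.
Insert 454: h=4, bucket 4 empty → new chain.
Insert 171: h=0, bucket 0 nonempty → append to chain.
Final buckets:
0: 162 -> 792 -> 315 -> 99 -> 171
1: _
2: _
3: _
4: 454
5: _
6: _
7: 115
8: 953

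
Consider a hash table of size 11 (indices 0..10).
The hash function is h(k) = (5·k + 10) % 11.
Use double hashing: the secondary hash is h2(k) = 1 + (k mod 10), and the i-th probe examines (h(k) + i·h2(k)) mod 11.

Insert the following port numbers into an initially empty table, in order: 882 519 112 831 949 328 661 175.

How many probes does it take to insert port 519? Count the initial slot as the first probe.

882: h=9 → slot 9
519: h=9, h2=10, probe 9,8 → slot 8
112: h=9, h2=3, probe 9,1 → slot 1
831: h=7 → slot 7
949: h=3 → slot 3
328: h=0 → slot 0
661: h=4 → slot 4
175: h=5 → slot 5
Table: [328, 112, ., 949, 661, 175, ., 831, 519, 882, .]

2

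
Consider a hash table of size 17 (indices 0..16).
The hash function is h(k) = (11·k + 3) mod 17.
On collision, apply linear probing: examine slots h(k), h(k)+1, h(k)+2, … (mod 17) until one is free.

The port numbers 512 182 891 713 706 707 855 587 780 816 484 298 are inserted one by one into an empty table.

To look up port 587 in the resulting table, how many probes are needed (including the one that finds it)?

512 hashes to 8; slot 8 is free => place at 8.
182 hashes to 16; slot 16 is free => place at 16.
891 hashes to 12; slot 12 is free => place at 12.
713 hashes to 9; slot 9 is free => place at 9.
706 hashes to 0; slot 0 is free => place at 0.
707 hashes to 11; slot 11 is free => place at 11.
855 hashes to 7; slot 7 is free => place at 7.
587 hashes to 0; 0 taken => place at 1.
780 hashes to 15; slot 15 is free => place at 15.
816 hashes to 3; slot 3 is free => place at 3.
484 hashes to 6; slot 6 is free => place at 6.
298 hashes to 0; 0,1 taken => place at 2.
Table: [706, 587, 298, 816, ., ., 484, 855, 512, 713, ., 707, 891, ., ., 780, 182]
Lookup 587: h=0, probe 0,1 → found at 1.

2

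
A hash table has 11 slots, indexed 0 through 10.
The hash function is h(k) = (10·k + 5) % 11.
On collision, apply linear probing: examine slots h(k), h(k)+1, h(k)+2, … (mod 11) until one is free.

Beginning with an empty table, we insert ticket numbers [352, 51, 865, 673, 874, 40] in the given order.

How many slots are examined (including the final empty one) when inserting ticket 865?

352: h=5 → slot 5
51: h=9 → slot 9
865: h=9, probe 9,10 → slot 10
673: h=3 → slot 3
874: h=0 → slot 0
40: h=9, probe 9,10,0,1 → slot 1
Table: [874, 40, —, 673, —, 352, —, —, —, 51, 865]

2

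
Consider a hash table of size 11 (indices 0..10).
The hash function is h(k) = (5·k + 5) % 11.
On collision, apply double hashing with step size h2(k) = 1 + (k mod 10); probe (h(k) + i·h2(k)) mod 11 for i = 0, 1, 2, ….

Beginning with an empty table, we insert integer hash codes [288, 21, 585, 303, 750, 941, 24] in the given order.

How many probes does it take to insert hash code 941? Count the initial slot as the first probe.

288: h=4 → slot 4
21: h=0 → slot 0
585: h=4, h2=6, probe 4,10 → slot 10
303: h=2 → slot 2
750: h=4, h2=1, probe 4,5 → slot 5
941: h=2, h2=2, probe 2,4,6 → slot 6
24: h=4, h2=5, probe 4,9 → slot 9
Table: [21, _, 303, _, 288, 750, 941, _, _, 24, 585]

3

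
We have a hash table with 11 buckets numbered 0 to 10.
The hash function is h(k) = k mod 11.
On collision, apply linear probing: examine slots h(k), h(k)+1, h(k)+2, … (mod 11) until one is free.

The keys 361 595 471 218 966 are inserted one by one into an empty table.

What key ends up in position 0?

361 hashes to 9; slot 9 is free -> place at 9.
595 hashes to 1; slot 1 is free -> place at 1.
471 hashes to 9; 9 taken -> place at 10.
218 hashes to 9; 9,10 taken -> place at 0.
966 hashes to 9; 9,10,0,1 taken -> place at 2.
Table: [218, 595, 966, —, —, —, —, —, —, 361, 471]

218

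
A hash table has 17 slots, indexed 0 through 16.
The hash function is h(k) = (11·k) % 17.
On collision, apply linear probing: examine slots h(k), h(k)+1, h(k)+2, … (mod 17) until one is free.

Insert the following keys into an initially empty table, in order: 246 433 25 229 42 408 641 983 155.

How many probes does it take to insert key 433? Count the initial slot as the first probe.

Insert 246: h=3, slot 3 empty → index 3.
Insert 433: h=3, slot 3 occupied → index 4.
Insert 25: h=3, slots 3,4 occupied → index 5.
Insert 229: h=3, slots 3,4,5 occupied → index 6.
Insert 42: h=3, slots 3,4,5,6 occupied → index 7.
Insert 408: h=0, slot 0 empty → index 0.
Insert 641: h=13, slot 13 empty → index 13.
Insert 983: h=1, slot 1 empty → index 1.
Insert 155: h=5, slots 5,6,7 occupied → index 8.
Table: [408, 983, —, 246, 433, 25, 229, 42, 155, —, —, —, —, 641, —, —, —]

2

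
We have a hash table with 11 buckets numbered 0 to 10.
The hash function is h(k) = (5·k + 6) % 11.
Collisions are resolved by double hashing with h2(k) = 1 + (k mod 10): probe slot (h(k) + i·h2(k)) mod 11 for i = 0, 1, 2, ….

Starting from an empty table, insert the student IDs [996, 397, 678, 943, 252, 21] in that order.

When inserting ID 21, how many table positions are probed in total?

3

Insert 996: h=3, slot 3 empty → index 3.
Insert 397: h=0, slot 0 empty → index 0.
Insert 678: h=8, slot 8 empty → index 8.
Insert 943: h=2, slot 2 empty → index 2.
Insert 252: h=1, slot 1 empty → index 1.
Insert 21: h=1, h2=2, slots 1,3 occupied → index 5.
Table: [397, 252, 943, 996, —, 21, —, —, 678, —, —]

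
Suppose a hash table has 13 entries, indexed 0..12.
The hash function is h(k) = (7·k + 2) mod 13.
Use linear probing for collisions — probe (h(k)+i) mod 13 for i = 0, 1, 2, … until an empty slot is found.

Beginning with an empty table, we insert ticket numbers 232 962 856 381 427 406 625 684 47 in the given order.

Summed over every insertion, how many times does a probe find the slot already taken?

Insert 232: h=1, slot 1 empty → index 1.
Insert 962: h=2, slot 2 empty → index 2.
Insert 856: h=1, slots 1,2 occupied → index 3.
Insert 381: h=4, slot 4 empty → index 4.
Insert 427: h=1, slots 1,2,3,4 occupied → index 5.
Insert 406: h=10, slot 10 empty → index 10.
Insert 625: h=9, slot 9 empty → index 9.
Insert 684: h=6, slot 6 empty → index 6.
Insert 47: h=6, slot 6 occupied → index 7.
Table: [—, 232, 962, 856, 381, 427, 684, 47, —, 625, 406, —, —]

7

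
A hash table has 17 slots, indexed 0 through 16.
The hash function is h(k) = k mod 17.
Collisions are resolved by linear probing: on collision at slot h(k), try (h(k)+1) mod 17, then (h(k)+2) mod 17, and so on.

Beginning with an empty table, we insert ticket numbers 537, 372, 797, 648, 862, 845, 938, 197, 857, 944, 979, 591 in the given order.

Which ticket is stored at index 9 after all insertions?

Insert 537: h=10, slot 10 empty -> index 10.
Insert 372: h=15, slot 15 empty -> index 15.
Insert 797: h=15, slot 15 occupied -> index 16.
Insert 648: h=2, slot 2 empty -> index 2.
Insert 862: h=12, slot 12 empty -> index 12.
Insert 845: h=12, slot 12 occupied -> index 13.
Insert 938: h=3, slot 3 empty -> index 3.
Insert 197: h=10, slot 10 occupied -> index 11.
Insert 857: h=7, slot 7 empty -> index 7.
Insert 944: h=9, slot 9 empty -> index 9.
Insert 979: h=10, slots 10,11,12,13 occupied -> index 14.
Insert 591: h=13, slots 13,14,15,16 occupied -> index 0.
Table: [591, ., 648, 938, ., ., ., 857, ., 944, 537, 197, 862, 845, 979, 372, 797]

944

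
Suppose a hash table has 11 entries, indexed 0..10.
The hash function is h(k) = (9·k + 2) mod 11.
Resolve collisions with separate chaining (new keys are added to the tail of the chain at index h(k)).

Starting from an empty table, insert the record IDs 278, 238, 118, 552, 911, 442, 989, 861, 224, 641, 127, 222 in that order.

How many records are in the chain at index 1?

278 -> bucket 7
238 -> bucket 10
118 -> bucket 8
552 -> bucket 9
911 -> bucket 6
442 -> bucket 9 (collision)
989 -> bucket 4
861 -> bucket 7 (collision)
224 -> bucket 5
641 -> bucket 7 (collision)
127 -> bucket 1
222 -> bucket 9 (collision)
Final buckets:
0: -
1: 127
2: -
3: -
4: 989
5: 224
6: 911
7: 278 -> 861 -> 641
8: 118
9: 552 -> 442 -> 222
10: 238

1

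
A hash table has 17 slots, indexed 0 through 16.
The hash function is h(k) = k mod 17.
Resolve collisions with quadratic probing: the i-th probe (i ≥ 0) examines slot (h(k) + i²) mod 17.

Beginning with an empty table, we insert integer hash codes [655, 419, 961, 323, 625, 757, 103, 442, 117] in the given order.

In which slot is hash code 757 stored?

1

655 hashes to 9; slot 9 is free => place at 9.
419 hashes to 11; slot 11 is free => place at 11.
961 hashes to 9; 9 taken => place at 10.
323 hashes to 0; slot 0 is free => place at 0.
625 hashes to 13; slot 13 is free => place at 13.
757 hashes to 9; 9,10,13 taken => place at 1.
103 hashes to 1; 1 taken => place at 2.
442 hashes to 0; 0,1 taken => place at 4.
117 hashes to 15; slot 15 is free => place at 15.
Table: [323, 757, 103, ., 442, ., ., ., ., 655, 961, 419, ., 625, ., 117, .]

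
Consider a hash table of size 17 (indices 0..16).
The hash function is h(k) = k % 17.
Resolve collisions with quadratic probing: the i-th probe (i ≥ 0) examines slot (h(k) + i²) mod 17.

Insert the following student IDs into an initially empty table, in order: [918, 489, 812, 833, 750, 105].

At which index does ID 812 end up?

14

918 hashes to 0; slot 0 is free -> place at 0.
489 hashes to 13; slot 13 is free -> place at 13.
812 hashes to 13; 13 taken -> place at 14.
833 hashes to 0; 0 taken -> place at 1.
750 hashes to 2; slot 2 is free -> place at 2.
105 hashes to 3; slot 3 is free -> place at 3.
Table: [918, 833, 750, 105, ., ., ., ., ., ., ., ., ., 489, 812, ., .]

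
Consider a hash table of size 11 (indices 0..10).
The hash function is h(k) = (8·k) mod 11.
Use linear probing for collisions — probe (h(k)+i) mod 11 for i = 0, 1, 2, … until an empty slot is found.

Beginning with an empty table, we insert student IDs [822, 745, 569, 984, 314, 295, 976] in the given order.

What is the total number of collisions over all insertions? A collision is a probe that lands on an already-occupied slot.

822 hashes to 9; slot 9 is free -> place at 9.
745 hashes to 9; 9 taken -> place at 10.
569 hashes to 9; 9,10 taken -> place at 0.
984 hashes to 7; slot 7 is free -> place at 7.
314 hashes to 4; slot 4 is free -> place at 4.
295 hashes to 6; slot 6 is free -> place at 6.
976 hashes to 9; 9,10,0 taken -> place at 1.
Table: [569, 976, _, _, 314, _, 295, 984, _, 822, 745]

6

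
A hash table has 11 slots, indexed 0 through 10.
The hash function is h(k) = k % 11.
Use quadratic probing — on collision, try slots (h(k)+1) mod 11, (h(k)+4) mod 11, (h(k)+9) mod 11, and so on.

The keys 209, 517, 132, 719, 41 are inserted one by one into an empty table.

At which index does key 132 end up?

4

209: h=0 => slot 0
517: h=0, probe 0,1 => slot 1
132: h=0, probe 0,1,4 => slot 4
719: h=4, probe 4,5 => slot 5
41: h=8 => slot 8
Table: [209, 517, ∅, ∅, 132, 719, ∅, ∅, 41, ∅, ∅]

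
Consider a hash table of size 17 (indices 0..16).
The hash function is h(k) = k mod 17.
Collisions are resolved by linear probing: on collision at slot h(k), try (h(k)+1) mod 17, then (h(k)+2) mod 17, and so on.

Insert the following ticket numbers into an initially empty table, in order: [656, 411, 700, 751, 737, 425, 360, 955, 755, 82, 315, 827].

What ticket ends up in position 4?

656 hashes to 10; slot 10 is free → place at 10.
411 hashes to 3; slot 3 is free → place at 3.
700 hashes to 3; 3 taken → place at 4.
751 hashes to 3; 3,4 taken → place at 5.
737 hashes to 6; slot 6 is free → place at 6.
425 hashes to 0; slot 0 is free → place at 0.
360 hashes to 3; 3,4,5,6 taken → place at 7.
955 hashes to 3; 3,4,5,6,7 taken → place at 8.
755 hashes to 7; 7,8 taken → place at 9.
82 hashes to 14; slot 14 is free → place at 14.
315 hashes to 9; 9,10 taken → place at 11.
827 hashes to 11; 11 taken → place at 12.
Table: [425, ., ., 411, 700, 751, 737, 360, 955, 755, 656, 315, 827, ., 82, ., .]

700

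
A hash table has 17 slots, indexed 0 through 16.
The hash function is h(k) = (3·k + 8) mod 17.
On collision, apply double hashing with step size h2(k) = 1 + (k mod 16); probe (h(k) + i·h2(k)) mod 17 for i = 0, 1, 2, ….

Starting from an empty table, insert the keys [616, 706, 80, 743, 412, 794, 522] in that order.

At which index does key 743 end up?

Insert 616: h=3, slot 3 empty → index 3.
Insert 706: h=1, slot 1 empty → index 1.
Insert 80: h=10, slot 10 empty → index 10.
Insert 743: h=10, h2=8, slots 10,1 occupied → index 9.
Insert 412: h=3, h2=13, slot 3 occupied → index 16.
Insert 794: h=10, h2=11, slot 10 occupied → index 4.
Insert 522: h=10, h2=11, slots 10,4 occupied → index 15.
Table: [∅, 706, ∅, 616, 794, ∅, ∅, ∅, ∅, 743, 80, ∅, ∅, ∅, ∅, 522, 412]

9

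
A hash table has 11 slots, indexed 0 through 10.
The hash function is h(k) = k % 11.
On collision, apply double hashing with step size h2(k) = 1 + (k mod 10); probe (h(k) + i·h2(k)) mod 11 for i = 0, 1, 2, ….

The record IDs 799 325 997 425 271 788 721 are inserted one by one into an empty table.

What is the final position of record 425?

2

Insert 799: h=7, slot 7 empty -> index 7.
Insert 325: h=6, slot 6 empty -> index 6.
Insert 997: h=7, h2=8, slot 7 occupied -> index 4.
Insert 425: h=7, h2=6, slot 7 occupied -> index 2.
Insert 271: h=7, h2=2, slot 7 occupied -> index 9.
Insert 788: h=7, h2=9, slot 7 occupied -> index 5.
Insert 721: h=6, h2=2, slot 6 occupied -> index 8.
Table: [., ., 425, ., 997, 788, 325, 799, 721, 271, .]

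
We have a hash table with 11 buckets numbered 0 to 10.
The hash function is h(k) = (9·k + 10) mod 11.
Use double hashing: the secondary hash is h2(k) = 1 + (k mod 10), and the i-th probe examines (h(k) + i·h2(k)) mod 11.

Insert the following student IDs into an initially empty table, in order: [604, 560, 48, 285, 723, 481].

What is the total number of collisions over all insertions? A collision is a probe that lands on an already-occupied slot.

604: h=1 => slot 1
560: h=1, h2=1, probe 1,2 => slot 2
48: h=2, h2=9, probe 2,0 => slot 0
285: h=1, h2=6, probe 1,7 => slot 7
723: h=5 => slot 5
481: h=5, h2=2, probe 5,7,9 => slot 9
Table: [48, 604, 560, ., ., 723, ., 285, ., 481, .]

5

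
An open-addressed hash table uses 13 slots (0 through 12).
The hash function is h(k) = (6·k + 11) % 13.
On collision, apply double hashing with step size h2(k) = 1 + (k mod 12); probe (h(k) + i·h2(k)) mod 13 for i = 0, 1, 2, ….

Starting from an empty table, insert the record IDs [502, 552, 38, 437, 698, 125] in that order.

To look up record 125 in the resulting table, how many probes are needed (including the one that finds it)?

Insert 502: h=7, slot 7 empty => index 7.
Insert 552: h=8, slot 8 empty => index 8.
Insert 38: h=5, slot 5 empty => index 5.
Insert 437: h=7, h2=6, slot 7 occupied => index 0.
Insert 698: h=0, h2=3, slot 0 occupied => index 3.
Insert 125: h=7, h2=6, slots 7,0 occupied => index 6.
Table: [437, -, -, 698, -, 38, 125, 502, 552, -, -, -, -]
Lookup 125: h=7, h2=6, probe 7,0,6 → found at 6.

3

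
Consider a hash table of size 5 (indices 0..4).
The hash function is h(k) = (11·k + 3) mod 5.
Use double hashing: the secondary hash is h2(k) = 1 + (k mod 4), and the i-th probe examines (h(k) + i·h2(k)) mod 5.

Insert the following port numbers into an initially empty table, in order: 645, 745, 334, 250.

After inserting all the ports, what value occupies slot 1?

250

645 hashes to 3; slot 3 is free → place at 3.
745 hashes to 3, h2=2; 3 taken → place at 0.
334 hashes to 2; slot 2 is free → place at 2.
250 hashes to 3, h2=3; 3 taken → place at 1.
Table: [745, 250, 334, 645, _]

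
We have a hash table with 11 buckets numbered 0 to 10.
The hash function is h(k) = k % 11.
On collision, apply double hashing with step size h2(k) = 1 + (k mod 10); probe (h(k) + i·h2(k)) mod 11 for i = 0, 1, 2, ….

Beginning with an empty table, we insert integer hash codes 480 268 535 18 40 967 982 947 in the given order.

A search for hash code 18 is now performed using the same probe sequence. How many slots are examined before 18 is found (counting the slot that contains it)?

Insert 480: h=7, slot 7 empty => index 7.
Insert 268: h=4, slot 4 empty => index 4.
Insert 535: h=7, h2=6, slot 7 occupied => index 2.
Insert 18: h=7, h2=9, slot 7 occupied => index 5.
Insert 40: h=7, h2=1, slot 7 occupied => index 8.
Insert 967: h=10, slot 10 empty => index 10.
Insert 982: h=3, slot 3 empty => index 3.
Insert 947: h=1, slot 1 empty => index 1.
Table: [_, 947, 535, 982, 268, 18, _, 480, 40, _, 967]
Lookup 18: h=7, h2=9, probe 7,5 → found at 5.

2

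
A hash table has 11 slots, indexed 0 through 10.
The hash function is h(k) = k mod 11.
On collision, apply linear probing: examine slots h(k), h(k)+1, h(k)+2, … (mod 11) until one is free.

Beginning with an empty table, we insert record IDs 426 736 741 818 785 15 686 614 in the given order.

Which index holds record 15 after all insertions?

7

426: h=8 -> slot 8
736: h=10 -> slot 10
741: h=4 -> slot 4
818: h=4, probe 4,5 -> slot 5
785: h=4, probe 4,5,6 -> slot 6
15: h=4, probe 4,5,6,7 -> slot 7
686: h=4, probe 4,5,6,7,8,9 -> slot 9
614: h=9, probe 9,10,0 -> slot 0
Table: [614, ∅, ∅, ∅, 741, 818, 785, 15, 426, 686, 736]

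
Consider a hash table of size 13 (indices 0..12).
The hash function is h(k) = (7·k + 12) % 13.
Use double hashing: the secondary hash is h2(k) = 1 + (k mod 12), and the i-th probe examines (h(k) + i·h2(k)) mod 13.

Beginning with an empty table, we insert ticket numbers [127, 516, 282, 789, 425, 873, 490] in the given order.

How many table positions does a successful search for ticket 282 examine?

3

Insert 127: h=4, slot 4 empty → index 4.
Insert 516: h=10, slot 10 empty → index 10.
Insert 282: h=10, h2=7, slots 10,4 occupied → index 11.
Insert 789: h=10, h2=10, slot 10 occupied → index 7.
Insert 425: h=10, h2=6, slot 10 occupied → index 3.
Insert 873: h=0, slot 0 empty → index 0.
Insert 490: h=10, h2=11, slot 10 occupied → index 8.
Table: [873, —, —, 425, 127, —, —, 789, 490, —, 516, 282, —]
Lookup 282: h=10, h2=7, probe 10,4,11 → found at 11.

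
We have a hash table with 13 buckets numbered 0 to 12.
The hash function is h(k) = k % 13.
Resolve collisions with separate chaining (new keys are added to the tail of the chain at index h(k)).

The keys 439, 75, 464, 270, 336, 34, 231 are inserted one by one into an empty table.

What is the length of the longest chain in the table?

4

Insert 439: h=10, bucket 10 empty -> new chain.
Insert 75: h=10, bucket 10 nonempty -> append to chain.
Insert 464: h=9, bucket 9 empty -> new chain.
Insert 270: h=10, bucket 10 nonempty -> append to chain.
Insert 336: h=11, bucket 11 empty -> new chain.
Insert 34: h=8, bucket 8 empty -> new chain.
Insert 231: h=10, bucket 10 nonempty -> append to chain.
Final buckets:
0: -
1: -
2: -
3: -
4: -
5: -
6: -
7: -
8: 34
9: 464
10: 439 -> 75 -> 270 -> 231
11: 336
12: -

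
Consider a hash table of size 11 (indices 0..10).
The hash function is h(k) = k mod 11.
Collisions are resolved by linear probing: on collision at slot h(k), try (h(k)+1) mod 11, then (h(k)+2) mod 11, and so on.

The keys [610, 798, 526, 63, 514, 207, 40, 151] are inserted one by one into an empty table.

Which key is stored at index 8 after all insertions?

63

610 hashes to 5; slot 5 is free => place at 5.
798 hashes to 6; slot 6 is free => place at 6.
526 hashes to 9; slot 9 is free => place at 9.
63 hashes to 8; slot 8 is free => place at 8.
514 hashes to 8; 8,9 taken => place at 10.
207 hashes to 9; 9,10 taken => place at 0.
40 hashes to 7; slot 7 is free => place at 7.
151 hashes to 8; 8,9,10,0 taken => place at 1.
Table: [207, 151, ∅, ∅, ∅, 610, 798, 40, 63, 526, 514]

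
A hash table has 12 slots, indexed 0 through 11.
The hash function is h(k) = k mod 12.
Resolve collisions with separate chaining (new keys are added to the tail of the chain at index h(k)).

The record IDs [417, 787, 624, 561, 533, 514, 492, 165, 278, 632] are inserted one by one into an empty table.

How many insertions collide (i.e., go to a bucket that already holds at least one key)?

Insert 417: h=9, bucket 9 empty -> new chain.
Insert 787: h=7, bucket 7 empty -> new chain.
Insert 624: h=0, bucket 0 empty -> new chain.
Insert 561: h=9, bucket 9 nonempty -> append to chain.
Insert 533: h=5, bucket 5 empty -> new chain.
Insert 514: h=10, bucket 10 empty -> new chain.
Insert 492: h=0, bucket 0 nonempty -> append to chain.
Insert 165: h=9, bucket 9 nonempty -> append to chain.
Insert 278: h=2, bucket 2 empty -> new chain.
Insert 632: h=8, bucket 8 empty -> new chain.
Final buckets:
0: 624 -> 492
1: ∅
2: 278
3: ∅
4: ∅
5: 533
6: ∅
7: 787
8: 632
9: 417 -> 561 -> 165
10: 514
11: ∅

3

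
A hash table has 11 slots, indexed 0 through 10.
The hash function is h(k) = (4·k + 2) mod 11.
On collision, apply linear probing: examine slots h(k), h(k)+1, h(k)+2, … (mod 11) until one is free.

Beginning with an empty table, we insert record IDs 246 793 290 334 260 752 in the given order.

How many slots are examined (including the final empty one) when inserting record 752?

5

Insert 246: h=7, slot 7 empty → index 7.
Insert 793: h=6, slot 6 empty → index 6.
Insert 290: h=7, slot 7 occupied → index 8.
Insert 334: h=7, slots 7,8 occupied → index 9.
Insert 260: h=8, slots 8,9 occupied → index 10.
Insert 752: h=7, slots 7,8,9,10 occupied → index 0.
Table: [752, ∅, ∅, ∅, ∅, ∅, 793, 246, 290, 334, 260]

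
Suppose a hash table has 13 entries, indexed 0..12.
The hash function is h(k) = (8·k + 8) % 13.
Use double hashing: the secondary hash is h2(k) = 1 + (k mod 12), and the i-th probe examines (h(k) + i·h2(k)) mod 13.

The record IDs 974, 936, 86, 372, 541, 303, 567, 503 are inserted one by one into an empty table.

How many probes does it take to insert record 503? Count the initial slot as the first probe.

4

974 hashes to 0; slot 0 is free -> place at 0.
936 hashes to 8; slot 8 is free -> place at 8.
86 hashes to 7; slot 7 is free -> place at 7.
372 hashes to 7, h2=1; 7,8 taken -> place at 9.
541 hashes to 7, h2=2; 7,9 taken -> place at 11.
303 hashes to 1; slot 1 is free -> place at 1.
567 hashes to 7, h2=4; 7,11 taken -> place at 2.
503 hashes to 2, h2=12; 2,1,0 taken -> place at 12.
Table: [974, 303, 567, -, -, -, -, 86, 936, 372, -, 541, 503]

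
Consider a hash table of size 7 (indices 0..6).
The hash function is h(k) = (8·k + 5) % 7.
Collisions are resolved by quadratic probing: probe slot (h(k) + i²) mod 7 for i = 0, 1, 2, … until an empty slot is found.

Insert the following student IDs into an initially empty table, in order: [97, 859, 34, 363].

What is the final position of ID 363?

1

Insert 97: h=4, slot 4 empty → index 4.
Insert 859: h=3, slot 3 empty → index 3.
Insert 34: h=4, slot 4 occupied → index 5.
Insert 363: h=4, slots 4,5 occupied → index 1.
Table: [_, 363, _, 859, 97, 34, _]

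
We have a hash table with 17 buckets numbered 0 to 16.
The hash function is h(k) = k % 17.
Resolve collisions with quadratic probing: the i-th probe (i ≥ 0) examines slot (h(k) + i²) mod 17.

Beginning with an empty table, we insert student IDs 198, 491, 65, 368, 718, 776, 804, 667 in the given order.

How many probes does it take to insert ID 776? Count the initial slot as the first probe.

4

198 hashes to 11; slot 11 is free -> place at 11.
491 hashes to 15; slot 15 is free -> place at 15.
65 hashes to 14; slot 14 is free -> place at 14.
368 hashes to 11; 11 taken -> place at 12.
718 hashes to 4; slot 4 is free -> place at 4.
776 hashes to 11; 11,12,15 taken -> place at 3.
804 hashes to 5; slot 5 is free -> place at 5.
667 hashes to 4; 4,5 taken -> place at 8.
Table: [∅, ∅, ∅, 776, 718, 804, ∅, ∅, 667, ∅, ∅, 198, 368, ∅, 65, 491, ∅]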